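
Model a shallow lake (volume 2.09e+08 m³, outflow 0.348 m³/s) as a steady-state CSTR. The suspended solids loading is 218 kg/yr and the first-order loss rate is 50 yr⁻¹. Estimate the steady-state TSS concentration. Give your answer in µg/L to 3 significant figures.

0.0208 µg/L

Outflow Q = 0.348 m³/s × 3.156e+07 s/yr = 1.098e+07 m³/yr.
Steady-state CSTR mass balance: W = Q·C + k·V·C, so C = W/(Q + kV).
Q + kV = 1.098e+07 + 50·2.09e+08 = 1.046e+10 m³/yr.
C = 218/1.046e+10 = 2.084e-08 kg/m³ = 2.084e-05 mg/L = 0.02084 µg/L.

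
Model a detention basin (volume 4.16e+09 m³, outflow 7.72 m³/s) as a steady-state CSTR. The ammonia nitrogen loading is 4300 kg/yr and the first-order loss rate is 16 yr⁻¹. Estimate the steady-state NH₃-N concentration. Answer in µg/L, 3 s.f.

0.0644 µg/L

Outflow Q = 7.72 m³/s × 3.156e+07 s/yr = 2.436e+08 m³/yr.
Steady-state CSTR mass balance: W = Q·C + k·V·C, so C = W/(Q + kV).
Q + kV = 2.436e+08 + 16·4.16e+09 = 6.68e+10 m³/yr.
C = 4300/6.68e+10 = 6.437e-08 kg/m³ = 6.437e-05 mg/L = 0.06437 µg/L.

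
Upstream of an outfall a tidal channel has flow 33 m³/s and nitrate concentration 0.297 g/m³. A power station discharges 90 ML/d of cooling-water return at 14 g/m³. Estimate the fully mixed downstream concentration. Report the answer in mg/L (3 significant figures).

90 ML/d = 1.042 m³/s.
Conservation of mass across the mixing zone: C = (1.042·14 + 33·0.297) / (1.042 + 33) = 24.38/34.04 = 0.7163 mg/L.

0.716 mg/L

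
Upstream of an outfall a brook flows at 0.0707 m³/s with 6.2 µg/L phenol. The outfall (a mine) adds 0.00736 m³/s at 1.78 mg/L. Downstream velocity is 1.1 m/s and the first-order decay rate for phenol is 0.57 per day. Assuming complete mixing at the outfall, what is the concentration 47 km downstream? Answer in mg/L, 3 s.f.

6.2 µg/L = 0.0062 mg/L.
After complete mixing, C₀ = (0.00736·1.78 + 0.0707·0.0062) / 0.07806 = 0.1734 mg/L.
Travel time t = 4.7e+04 m / 1.1 m/s = 4.273e+04 s = 0.4945 d.
C = 0.1734·exp(−0.57·0.4945) = 0.1734·0.7544 = 0.1308 mg/L.

0.131 mg/L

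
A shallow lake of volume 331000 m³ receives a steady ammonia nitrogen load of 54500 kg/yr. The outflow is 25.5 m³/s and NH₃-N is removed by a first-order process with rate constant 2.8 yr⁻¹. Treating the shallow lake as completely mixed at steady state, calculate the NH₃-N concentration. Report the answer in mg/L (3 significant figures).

0.0676 mg/L

Outflow Q = 25.5 m³/s × 3.156e+07 s/yr = 8.047e+08 m³/yr.
Steady-state CSTR mass balance: W = Q·C + k·V·C, so C = W/(Q + kV).
Q + kV = 8.047e+08 + 2.8·331000 = 8.056e+08 m³/yr.
C = 54500/8.056e+08 = 6.765e-05 kg/m³ = 0.06765 mg/L.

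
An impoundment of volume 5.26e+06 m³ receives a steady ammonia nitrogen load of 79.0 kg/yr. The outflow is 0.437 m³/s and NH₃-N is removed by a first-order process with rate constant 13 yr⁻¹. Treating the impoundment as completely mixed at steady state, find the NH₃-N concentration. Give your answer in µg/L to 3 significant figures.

0.961 µg/L

Outflow Q = 0.437 m³/s × 3.156e+07 s/yr = 1.379e+07 m³/yr.
Steady-state CSTR mass balance: W = Q·C + k·V·C, so C = W/(Q + kV).
Q + kV = 1.379e+07 + 13·5.26e+06 = 8.217e+07 m³/yr.
C = 79.0/8.217e+07 = 9.614e-07 kg/m³ = 0.0009614 mg/L = 0.9614 µg/L.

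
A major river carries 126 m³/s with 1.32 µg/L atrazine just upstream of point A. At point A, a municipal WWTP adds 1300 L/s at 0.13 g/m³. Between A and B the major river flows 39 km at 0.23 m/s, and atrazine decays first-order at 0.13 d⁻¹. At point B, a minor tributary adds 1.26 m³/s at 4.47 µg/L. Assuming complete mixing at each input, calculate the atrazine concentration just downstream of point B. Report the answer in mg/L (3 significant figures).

1.32 µg/L = 0.00132 mg/L.
1300 L/s = 1.3 m³/s.
After input A: C = (126·0.00132 + 1.3·0.13) / 127.3 = 0.002634 mg/L.
Over the 39 km reach to input B (t = 1.696e+05 s = 1.963 d), decay gives C = 0.002634·exp(−0.13·1.963) = 0.002041 mg/L.
4.47 µg/L = 0.00447 mg/L.
After input B: C = (127.3·0.002041 + 1.26·0.00447) / 128.6 = 0.002065 mg/L.

0.00206 mg/L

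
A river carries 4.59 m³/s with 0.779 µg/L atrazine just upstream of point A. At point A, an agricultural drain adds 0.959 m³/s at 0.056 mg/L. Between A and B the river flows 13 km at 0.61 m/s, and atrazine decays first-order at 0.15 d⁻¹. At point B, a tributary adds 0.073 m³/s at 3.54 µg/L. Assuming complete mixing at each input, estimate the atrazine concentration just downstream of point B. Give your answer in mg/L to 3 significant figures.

0.00986 mg/L

0.779 µg/L = 0.000779 mg/L.
After input A: C = (4.59·0.000779 + 0.959·0.056) / 5.549 = 0.01032 mg/L.
Over the 13 km reach to input B (t = 2.131e+04 s = 0.2467 d), decay gives C = 0.01032·exp(−0.15·0.2467) = 0.009948 mg/L.
3.54 µg/L = 0.00354 mg/L.
After input B: C = (5.549·0.009948 + 0.073·0.00354) / 5.622 = 0.009864 mg/L.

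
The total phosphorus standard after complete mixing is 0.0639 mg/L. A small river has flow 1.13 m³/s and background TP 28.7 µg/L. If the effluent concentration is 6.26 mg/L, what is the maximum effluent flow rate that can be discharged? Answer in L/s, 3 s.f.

28.7 µg/L = 0.0287 mg/L.
Mass balance at complete mixing: C_std·(Q_w + Q_r) = Q_w·C_e + Q_r·C_b.
Rearranging, Q_w = Q_r·(C_std − C_b)/(C_e − C_std) = 1.13·(0.0639 − 0.0287) / (6.26 − 0.0639) = 0.00642 m³/s.
= 6.42 L/s.

6.42 L/s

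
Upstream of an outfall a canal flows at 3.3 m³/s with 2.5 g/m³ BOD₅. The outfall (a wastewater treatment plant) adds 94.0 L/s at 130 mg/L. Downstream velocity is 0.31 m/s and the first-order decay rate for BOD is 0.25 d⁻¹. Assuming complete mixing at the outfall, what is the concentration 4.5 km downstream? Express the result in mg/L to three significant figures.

5.78 mg/L

94.0 L/s = 0.094 m³/s.
After complete mixing, C₀ = (0.094·130 + 3.3·2.5) / 3.394 = 6.031 mg/L.
Travel time t = 4500 m / 0.31 m/s = 1.452e+04 s = 0.168 d.
C = 6.031·exp(−0.25·0.168) = 6.031·0.9589 = 5.783 mg/L.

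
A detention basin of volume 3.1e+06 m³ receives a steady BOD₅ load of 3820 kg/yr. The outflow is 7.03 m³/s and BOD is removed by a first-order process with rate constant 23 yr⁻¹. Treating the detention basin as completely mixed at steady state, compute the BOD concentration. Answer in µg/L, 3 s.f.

Outflow Q = 7.03 m³/s × 3.156e+07 s/yr = 2.218e+08 m³/yr.
Steady-state CSTR mass balance: W = Q·C + k·V·C, so C = W/(Q + kV).
Q + kV = 2.218e+08 + 23·3.1e+06 = 2.931e+08 m³/yr.
C = 3820/2.931e+08 = 1.303e-05 kg/m³ = 0.01303 mg/L = 13.03 µg/L.

13.0 µg/L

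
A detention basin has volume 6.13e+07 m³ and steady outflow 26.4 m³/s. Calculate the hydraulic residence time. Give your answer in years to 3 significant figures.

0.0736 yr

Q = 26.4 m³/s × 3.156e+07 s/yr = 8.331e+08 m³/yr.
Hydraulic residence time τ = V/Q = 6.13e+07/8.331e+08 = 0.07358 yr.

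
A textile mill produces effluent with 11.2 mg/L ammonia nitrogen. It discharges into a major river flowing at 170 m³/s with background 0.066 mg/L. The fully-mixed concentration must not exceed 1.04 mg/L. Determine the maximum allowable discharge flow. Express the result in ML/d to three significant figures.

Mass balance at complete mixing: C_std·(Q_w + Q_r) = Q_w·C_e + Q_r·C_b.
Rearranging, Q_w = Q_r·(C_std − C_b)/(C_e − C_std) = 170·(1.04 − 0.066) / (11.2 − 1.04) = 16.3 m³/s.
= 1408 ML/d.

1410 ML/d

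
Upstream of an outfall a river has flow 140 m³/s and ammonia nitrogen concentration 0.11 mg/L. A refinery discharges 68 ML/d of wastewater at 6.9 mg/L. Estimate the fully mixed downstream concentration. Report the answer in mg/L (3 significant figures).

68 ML/d = 0.787 m³/s.
Flow-weighted mixing gives C = (0.787·6.9 + 140·0.11) / (0.787 + 140) = 20.83/140.8 = 0.148 mg/L.

0.148 mg/L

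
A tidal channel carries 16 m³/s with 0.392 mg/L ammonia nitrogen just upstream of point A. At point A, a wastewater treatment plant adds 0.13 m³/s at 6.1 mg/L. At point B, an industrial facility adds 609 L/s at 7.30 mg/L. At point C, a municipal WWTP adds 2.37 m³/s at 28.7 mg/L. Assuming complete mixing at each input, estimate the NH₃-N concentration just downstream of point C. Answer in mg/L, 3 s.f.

4.16 mg/L

After input A: C = (16·0.392 + 0.13·6.1) / 16.13 = 0.438 mg/L.
609 L/s = 0.609 m³/s.
After input B: C = (16.13·0.438 + 0.609·7.3) / 16.74 = 0.6877 mg/L.
After input C: C = (16.74·0.6877 + 2.37·28.7) / 19.11 = 4.162 mg/L.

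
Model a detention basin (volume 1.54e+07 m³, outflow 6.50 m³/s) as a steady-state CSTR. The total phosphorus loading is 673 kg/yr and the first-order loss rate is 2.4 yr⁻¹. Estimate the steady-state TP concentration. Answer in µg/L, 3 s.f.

2.78 µg/L

Outflow Q = 6.50 m³/s × 3.156e+07 s/yr = 2.051e+08 m³/yr.
Steady-state CSTR mass balance: W = Q·C + k·V·C, so C = W/(Q + kV).
Q + kV = 2.051e+08 + 2.4·1.54e+07 = 2.421e+08 m³/yr.
C = 673/2.421e+08 = 2.78e-06 kg/m³ = 0.00278 mg/L = 2.78 µg/L.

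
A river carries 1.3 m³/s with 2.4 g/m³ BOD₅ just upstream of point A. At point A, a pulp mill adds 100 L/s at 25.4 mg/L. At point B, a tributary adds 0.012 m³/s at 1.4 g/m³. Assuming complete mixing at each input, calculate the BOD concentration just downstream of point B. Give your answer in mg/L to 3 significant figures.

4.02 mg/L

100 L/s = 0.1 m³/s.
After input A: C = (1.3·2.4 + 0.1·25.4) / 1.4 = 4.043 mg/L.
After input B: C = (1.4·4.043 + 0.012·1.4) / 1.412 = 4.02 mg/L.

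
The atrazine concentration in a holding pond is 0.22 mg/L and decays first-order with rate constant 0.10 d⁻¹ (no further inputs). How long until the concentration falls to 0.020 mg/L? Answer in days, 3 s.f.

24.0 d

t = ln(C₀/C)/k = ln(0.22/0.020)/0.10 = 2.398/0.10 = 23.98 d.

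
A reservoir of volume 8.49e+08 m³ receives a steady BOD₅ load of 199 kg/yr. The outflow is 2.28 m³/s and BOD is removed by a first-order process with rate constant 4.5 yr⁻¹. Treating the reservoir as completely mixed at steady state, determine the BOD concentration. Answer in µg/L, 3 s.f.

Outflow Q = 2.28 m³/s × 3.156e+07 s/yr = 7.195e+07 m³/yr.
Steady-state CSTR mass balance: W = Q·C + k·V·C, so C = W/(Q + kV).
Q + kV = 7.195e+07 + 4.5·8.49e+08 = 3.892e+09 m³/yr.
C = 199/3.892e+09 = 5.112e-08 kg/m³ = 5.112e-05 mg/L = 0.05112 µg/L.

0.0511 µg/L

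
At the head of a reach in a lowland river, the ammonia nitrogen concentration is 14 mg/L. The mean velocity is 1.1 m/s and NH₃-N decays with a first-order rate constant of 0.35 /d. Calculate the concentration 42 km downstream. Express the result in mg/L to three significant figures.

Travel time t = 42 km / 1.1 m/s = 4.2e+04/1.1 = 3.818e+04 s = 0.4419 d.
First-order decay: C = 14·exp(−0.35·0.4419) = 14·0.8567 = 11.99 mg/L.

12.0 mg/L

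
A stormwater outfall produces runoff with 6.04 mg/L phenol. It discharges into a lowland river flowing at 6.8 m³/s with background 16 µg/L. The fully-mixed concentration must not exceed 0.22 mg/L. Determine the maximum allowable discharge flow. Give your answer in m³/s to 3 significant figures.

16 µg/L = 0.016 mg/L.
Mass balance at complete mixing: C_std·(Q_w + Q_r) = Q_w·C_e + Q_r·C_b.
Rearranging, Q_w = Q_r·(C_std − C_b)/(C_e − C_std) = 6.8·(0.22 − 0.016) / (6.04 − 0.22) = 0.2384 m³/s.

0.238 m³/s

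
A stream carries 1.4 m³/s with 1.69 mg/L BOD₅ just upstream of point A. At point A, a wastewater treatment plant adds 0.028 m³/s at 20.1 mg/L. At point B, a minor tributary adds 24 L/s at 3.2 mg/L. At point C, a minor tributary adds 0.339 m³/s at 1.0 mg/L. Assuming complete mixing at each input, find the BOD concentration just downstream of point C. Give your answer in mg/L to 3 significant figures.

1.87 mg/L

After input A: C = (1.4·1.69 + 0.028·20.1) / 1.428 = 2.051 mg/L.
24 L/s = 0.024 m³/s.
After input B: C = (1.428·2.051 + 0.024·3.2) / 1.452 = 2.07 mg/L.
After input C: C = (1.452·2.07 + 0.339·1) / 1.791 = 1.867 mg/L.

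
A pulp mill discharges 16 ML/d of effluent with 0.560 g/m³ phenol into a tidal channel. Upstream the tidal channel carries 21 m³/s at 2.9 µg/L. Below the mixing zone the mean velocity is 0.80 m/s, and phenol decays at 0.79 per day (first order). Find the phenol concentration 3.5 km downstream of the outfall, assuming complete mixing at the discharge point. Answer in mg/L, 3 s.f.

0.00747 mg/L

16 ML/d = 0.1852 m³/s.
2.9 µg/L = 0.0029 mg/L.
After complete mixing, C₀ = (0.1852·0.56 + 21·0.0029) / 21.19 = 0.00777 mg/L.
Travel time t = 3500 m / 0.80 m/s = 4375 s = 0.05064 d.
C = 0.00777·exp(−0.79·0.05064) = 0.00777·0.9608 = 0.007465 mg/L.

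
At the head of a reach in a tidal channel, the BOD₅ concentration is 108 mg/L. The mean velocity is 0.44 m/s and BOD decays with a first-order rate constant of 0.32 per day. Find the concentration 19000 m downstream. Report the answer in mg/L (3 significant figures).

Travel time t = 19000 m / 0.44 m/s = 1.9e+04/0.44 = 4.318e+04 s = 0.4998 d.
First-order decay: C = 108·exp(−0.32·0.4998) = 108·0.8522 = 92.04 mg/L.

92.0 mg/L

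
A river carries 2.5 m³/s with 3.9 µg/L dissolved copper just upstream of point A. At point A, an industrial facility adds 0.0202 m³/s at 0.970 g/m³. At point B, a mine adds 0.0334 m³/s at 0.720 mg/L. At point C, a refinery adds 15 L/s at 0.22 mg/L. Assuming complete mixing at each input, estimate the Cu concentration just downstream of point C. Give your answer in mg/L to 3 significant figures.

0.0221 mg/L

3.9 µg/L = 0.0039 mg/L.
After input A: C = (2.5·0.0039 + 0.0202·0.97) / 2.52 = 0.01164 mg/L.
After input B: C = (2.52·0.01164 + 0.0334·0.72) / 2.554 = 0.02091 mg/L.
15 L/s = 0.015 m³/s.
After input C: C = (2.554·0.02091 + 0.015·0.22) / 2.569 = 0.02207 mg/L.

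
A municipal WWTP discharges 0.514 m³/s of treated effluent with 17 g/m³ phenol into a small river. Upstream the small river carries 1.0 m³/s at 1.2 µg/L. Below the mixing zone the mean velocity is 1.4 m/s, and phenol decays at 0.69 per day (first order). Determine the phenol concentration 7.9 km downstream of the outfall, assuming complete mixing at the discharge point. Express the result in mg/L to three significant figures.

1.2 µg/L = 0.0012 mg/L.
After complete mixing, C₀ = (0.514·17 + 1·0.0012) / 1.514 = 5.772 mg/L.
Travel time t = 7900 m / 1.4 m/s = 5643 s = 0.06531 d.
C = 5.772·exp(−0.69·0.06531) = 5.772·0.9559 = 5.518 mg/L.

5.52 mg/L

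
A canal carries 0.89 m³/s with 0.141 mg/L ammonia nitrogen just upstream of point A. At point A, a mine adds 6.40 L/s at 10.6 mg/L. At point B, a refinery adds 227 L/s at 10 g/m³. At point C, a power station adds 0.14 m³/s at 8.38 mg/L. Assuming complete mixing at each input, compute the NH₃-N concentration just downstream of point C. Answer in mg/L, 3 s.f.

6.40 L/s = 0.0064 m³/s.
After input A: C = (0.89·0.141 + 0.0064·10.6) / 0.8964 = 0.2157 mg/L.
227 L/s = 0.227 m³/s.
After input B: C = (0.8964·0.2157 + 0.227·10) / 1.123 = 2.193 mg/L.
After input C: C = (1.123·2.193 + 0.14·8.38) / 1.263 = 2.878 mg/L.

2.88 mg/L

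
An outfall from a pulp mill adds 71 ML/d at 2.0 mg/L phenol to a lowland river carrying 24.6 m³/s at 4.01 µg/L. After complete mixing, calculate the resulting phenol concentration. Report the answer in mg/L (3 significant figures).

71 ML/d = 0.8218 m³/s.
4.01 µg/L = 0.00401 mg/L.
By mass balance at complete mixing, C = (0.8218·2 + 24.6·0.00401) / (0.8218 + 24.6) = 1.742/25.42 = 0.06853 mg/L.

0.0685 mg/L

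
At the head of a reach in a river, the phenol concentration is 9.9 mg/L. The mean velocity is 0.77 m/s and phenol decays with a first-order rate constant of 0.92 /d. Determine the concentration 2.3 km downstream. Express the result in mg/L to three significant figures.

Travel time t = 2.3 km / 0.77 m/s = 2300/0.77 = 2987 s = 0.03457 d.
First-order decay: C = 9.9·exp(−0.92·0.03457) = 9.9·0.9687 = 9.59 mg/L.

9.59 mg/L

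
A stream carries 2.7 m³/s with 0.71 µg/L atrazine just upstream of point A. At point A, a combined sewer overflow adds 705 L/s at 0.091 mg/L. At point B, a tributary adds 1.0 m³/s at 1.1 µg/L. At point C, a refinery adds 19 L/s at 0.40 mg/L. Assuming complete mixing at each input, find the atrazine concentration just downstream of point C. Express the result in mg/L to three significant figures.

0.0169 mg/L

0.71 µg/L = 0.00071 mg/L.
705 L/s = 0.705 m³/s.
After input A: C = (2.7·0.00071 + 0.705·0.091) / 3.405 = 0.0194 mg/L.
1.1 µg/L = 0.0011 mg/L.
After input B: C = (3.405·0.0194 + 1·0.0011) / 4.405 = 0.01525 mg/L.
19 L/s = 0.019 m³/s.
After input C: C = (4.405·0.01525 + 0.019·0.4) / 4.424 = 0.0169 mg/L.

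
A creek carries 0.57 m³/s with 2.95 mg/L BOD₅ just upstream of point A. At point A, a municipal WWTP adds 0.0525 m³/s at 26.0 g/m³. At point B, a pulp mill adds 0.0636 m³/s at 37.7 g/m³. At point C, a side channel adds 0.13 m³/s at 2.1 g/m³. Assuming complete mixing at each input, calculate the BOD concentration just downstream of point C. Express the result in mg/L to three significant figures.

7.01 mg/L

After input A: C = (0.57·2.95 + 0.0525·26) / 0.6225 = 4.894 mg/L.
After input B: C = (0.6225·4.894 + 0.0636·37.7) / 0.6861 = 7.935 mg/L.
After input C: C = (0.6861·7.935 + 0.13·2.1) / 0.8161 = 7.006 mg/L.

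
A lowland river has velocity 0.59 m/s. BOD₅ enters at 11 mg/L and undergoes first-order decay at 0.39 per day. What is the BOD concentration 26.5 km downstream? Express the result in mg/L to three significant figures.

Travel time t = 26.5 km / 0.59 m/s = 2.65e+04/0.59 = 4.492e+04 s = 0.5199 d.
First-order decay: C = 11·exp(−0.39·0.5199) = 11·0.8165 = 8.981 mg/L.

8.98 mg/L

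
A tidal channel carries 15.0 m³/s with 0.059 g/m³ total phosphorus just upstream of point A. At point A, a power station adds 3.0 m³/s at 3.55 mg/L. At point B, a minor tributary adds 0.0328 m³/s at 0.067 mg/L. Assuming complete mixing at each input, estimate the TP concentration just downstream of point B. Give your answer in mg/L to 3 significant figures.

0.640 mg/L

After input A: C = (15·0.059 + 3·3.55) / 18 = 0.6408 mg/L.
After input B: C = (18·0.6408 + 0.0328·0.067) / 18.03 = 0.6398 mg/L.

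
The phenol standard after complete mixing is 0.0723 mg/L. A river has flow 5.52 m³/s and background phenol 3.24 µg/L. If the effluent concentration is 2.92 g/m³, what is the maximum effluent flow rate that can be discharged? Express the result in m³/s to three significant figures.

3.24 µg/L = 0.00324 mg/L.
Mass balance at complete mixing: C_std·(Q_w + Q_r) = Q_w·C_e + Q_r·C_b.
Rearranging, Q_w = Q_r·(C_std − C_b)/(C_e − C_std) = 5.52·(0.0723 − 0.00324) / (2.92 − 0.0723) = 0.1339 m³/s.

0.134 m³/s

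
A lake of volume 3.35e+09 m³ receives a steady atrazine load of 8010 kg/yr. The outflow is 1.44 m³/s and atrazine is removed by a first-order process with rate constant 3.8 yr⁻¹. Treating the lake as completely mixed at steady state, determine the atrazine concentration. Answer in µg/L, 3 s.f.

0.627 µg/L

Outflow Q = 1.44 m³/s × 3.156e+07 s/yr = 4.544e+07 m³/yr.
Steady-state CSTR mass balance: W = Q·C + k·V·C, so C = W/(Q + kV).
Q + kV = 4.544e+07 + 3.8·3.35e+09 = 1.278e+10 m³/yr.
C = 8010/1.278e+10 = 6.27e-07 kg/m³ = 0.000627 mg/L = 0.627 µg/L.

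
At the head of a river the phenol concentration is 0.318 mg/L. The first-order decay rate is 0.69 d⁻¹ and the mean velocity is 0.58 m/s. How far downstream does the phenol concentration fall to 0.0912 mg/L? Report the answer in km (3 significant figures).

From C = C₀·e^(−kt), t = ln(C₀/C)/k = ln(0.318/0.0912)/0.69 = 1.249/0.69 = 1.81 d.
Distance = v·t = 0.58 m/s × 1.564e+05 s = 9.071e+04 m = 90.71 km.

90.7 km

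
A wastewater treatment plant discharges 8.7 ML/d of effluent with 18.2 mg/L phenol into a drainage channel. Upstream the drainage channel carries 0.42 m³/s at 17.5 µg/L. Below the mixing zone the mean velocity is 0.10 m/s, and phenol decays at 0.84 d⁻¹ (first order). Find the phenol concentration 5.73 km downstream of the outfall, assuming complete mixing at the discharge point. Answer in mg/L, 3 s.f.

8.7 ML/d = 0.1007 m³/s.
17.5 µg/L = 0.0175 mg/L.
After complete mixing, C₀ = (0.1007·18.2 + 0.42·0.0175) / 0.5207 = 3.534 mg/L.
Travel time t = 5730 m / 0.10 m/s = 5.73e+04 s = 0.6632 d.
C = 3.534·exp(−0.84·0.6632) = 3.534·0.5729 = 2.024 mg/L.

2.02 mg/L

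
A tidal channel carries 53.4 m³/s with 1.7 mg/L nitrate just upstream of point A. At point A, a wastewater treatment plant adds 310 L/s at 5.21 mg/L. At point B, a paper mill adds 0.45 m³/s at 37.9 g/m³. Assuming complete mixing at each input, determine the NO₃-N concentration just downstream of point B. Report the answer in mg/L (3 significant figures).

310 L/s = 0.31 m³/s.
After input A: C = (53.4·1.7 + 0.31·5.21) / 53.71 = 1.72 mg/L.
After input B: C = (53.71·1.72 + 0.45·37.9) / 54.16 = 2.021 mg/L.

2.02 mg/L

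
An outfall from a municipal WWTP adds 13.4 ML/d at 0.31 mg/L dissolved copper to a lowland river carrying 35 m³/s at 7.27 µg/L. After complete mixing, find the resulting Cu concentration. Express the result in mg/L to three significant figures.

0.00861 mg/L

13.4 ML/d = 0.1551 m³/s.
7.27 µg/L = 0.00727 mg/L.
Flow-weighted mixing gives C = (0.1551·0.31 + 35·0.00727) / (0.1551 + 35) = 0.3025/35.16 = 0.008606 mg/L.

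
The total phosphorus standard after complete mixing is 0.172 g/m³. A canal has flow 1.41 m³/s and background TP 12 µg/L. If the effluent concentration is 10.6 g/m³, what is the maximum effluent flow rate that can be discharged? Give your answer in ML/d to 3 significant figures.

12 µg/L = 0.012 mg/L.
Mass balance at complete mixing: C_std·(Q_w + Q_r) = Q_w·C_e + Q_r·C_b.
Rearranging, Q_w = Q_r·(C_std − C_b)/(C_e − C_std) = 1.41·(0.172 − 0.012) / (10.6 − 0.172) = 0.02163 m³/s.
= 1.869 ML/d.

1.87 ML/d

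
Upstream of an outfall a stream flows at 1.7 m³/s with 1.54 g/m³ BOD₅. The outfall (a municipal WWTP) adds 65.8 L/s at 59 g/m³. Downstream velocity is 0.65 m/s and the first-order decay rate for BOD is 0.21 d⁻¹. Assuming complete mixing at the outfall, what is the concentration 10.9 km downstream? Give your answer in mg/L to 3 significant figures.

65.8 L/s = 0.0658 m³/s.
After complete mixing, C₀ = (0.0658·59 + 1.7·1.54) / 1.766 = 3.681 mg/L.
Travel time t = 1.09e+04 m / 0.65 m/s = 1.677e+04 s = 0.1941 d.
C = 3.681·exp(−0.21·0.1941) = 3.681·0.9601 = 3.534 mg/L.

3.53 mg/L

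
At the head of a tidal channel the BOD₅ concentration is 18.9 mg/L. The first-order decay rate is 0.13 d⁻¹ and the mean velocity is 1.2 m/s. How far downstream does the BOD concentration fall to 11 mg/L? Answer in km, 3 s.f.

432 km

From C = C₀·e^(−kt), t = ln(C₀/C)/k = ln(18.9/11)/0.13 = 0.5413/0.13 = 4.164 d.
Distance = v·t = 1.2 m/s × 3.597e+05 s = 4.317e+05 m = 431.7 km.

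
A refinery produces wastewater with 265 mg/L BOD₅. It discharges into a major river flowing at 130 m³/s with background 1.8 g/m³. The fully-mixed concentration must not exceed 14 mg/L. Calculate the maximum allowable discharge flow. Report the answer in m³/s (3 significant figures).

6.32 m³/s

Mass balance at complete mixing: C_std·(Q_w + Q_r) = Q_w·C_e + Q_r·C_b.
Rearranging, Q_w = Q_r·(C_std − C_b)/(C_e − C_std) = 130·(14 − 1.8) / (265 − 14) = 6.319 m³/s.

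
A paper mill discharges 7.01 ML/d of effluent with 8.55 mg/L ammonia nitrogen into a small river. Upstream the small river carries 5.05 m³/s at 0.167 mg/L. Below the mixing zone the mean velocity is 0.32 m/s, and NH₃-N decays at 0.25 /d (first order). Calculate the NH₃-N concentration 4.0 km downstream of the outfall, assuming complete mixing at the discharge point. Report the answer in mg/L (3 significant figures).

0.289 mg/L

7.01 ML/d = 0.08113 m³/s.
After complete mixing, C₀ = (0.08113·8.55 + 5.05·0.167) / 5.131 = 0.2996 mg/L.
Travel time t = 4000 m / 0.32 m/s = 1.25e+04 s = 0.1447 d.
C = 0.2996·exp(−0.25·0.1447) = 0.2996·0.9645 = 0.2889 mg/L.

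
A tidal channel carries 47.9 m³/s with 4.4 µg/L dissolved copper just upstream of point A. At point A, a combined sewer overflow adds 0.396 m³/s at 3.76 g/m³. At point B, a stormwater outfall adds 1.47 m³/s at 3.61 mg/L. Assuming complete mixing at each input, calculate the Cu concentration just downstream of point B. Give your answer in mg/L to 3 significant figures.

0.141 mg/L

4.4 µg/L = 0.0044 mg/L.
After input A: C = (47.9·0.0044 + 0.396·3.76) / 48.3 = 0.03519 mg/L.
After input B: C = (48.3·0.03519 + 1.47·3.61) / 49.77 = 0.1408 mg/L.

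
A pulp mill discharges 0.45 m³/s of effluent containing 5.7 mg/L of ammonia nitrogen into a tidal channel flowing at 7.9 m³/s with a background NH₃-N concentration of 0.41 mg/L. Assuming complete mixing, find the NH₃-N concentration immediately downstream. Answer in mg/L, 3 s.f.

0.695 mg/L

Conservation of mass across the mixing zone: C = (0.45·5.7 + 7.9·0.41) / (0.45 + 7.9) = 5.804/8.35 = 0.6951 mg/L.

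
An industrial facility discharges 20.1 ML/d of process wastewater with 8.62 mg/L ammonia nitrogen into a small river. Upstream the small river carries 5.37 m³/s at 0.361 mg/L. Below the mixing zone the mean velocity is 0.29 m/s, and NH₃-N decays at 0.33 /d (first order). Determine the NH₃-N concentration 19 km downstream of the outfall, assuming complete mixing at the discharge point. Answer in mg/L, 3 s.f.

0.548 mg/L

20.1 ML/d = 0.2326 m³/s.
After complete mixing, C₀ = (0.2326·8.62 + 5.37·0.361) / 5.603 = 0.7039 mg/L.
Travel time t = 1.9e+04 m / 0.29 m/s = 6.552e+04 s = 0.7583 d.
C = 0.7039·exp(−0.33·0.7583) = 0.7039·0.7786 = 0.5481 mg/L.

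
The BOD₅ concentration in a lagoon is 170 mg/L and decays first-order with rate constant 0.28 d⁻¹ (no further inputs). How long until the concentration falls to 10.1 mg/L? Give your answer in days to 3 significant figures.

t = ln(C₀/C)/k = ln(170/10.1)/0.28 = 2.823/0.28 = 10.08 d.

10.1 d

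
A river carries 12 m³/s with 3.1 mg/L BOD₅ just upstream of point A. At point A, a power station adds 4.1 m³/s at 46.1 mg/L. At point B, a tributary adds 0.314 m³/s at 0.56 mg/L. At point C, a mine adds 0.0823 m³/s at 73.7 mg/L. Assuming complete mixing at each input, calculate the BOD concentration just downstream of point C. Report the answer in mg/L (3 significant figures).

After input A: C = (12·3.1 + 4.1·46.1) / 16.1 = 14.05 mg/L.
After input B: C = (16.1·14.05 + 0.314·0.56) / 16.41 = 13.79 mg/L.
After input C: C = (16.41·13.79 + 0.0823·73.7) / 16.5 = 14.09 mg/L.

14.1 mg/L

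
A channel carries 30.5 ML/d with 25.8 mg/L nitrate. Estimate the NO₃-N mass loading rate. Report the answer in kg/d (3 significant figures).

787 kg/d

30.5 ML/d = 0.353 m³/s.
Mass flux = Q·C = 0.353 m³/s × 25.8 g/m³ = 9.108 g/s.
= 9.108 g/s × 86.4 = 786.9 kg/d.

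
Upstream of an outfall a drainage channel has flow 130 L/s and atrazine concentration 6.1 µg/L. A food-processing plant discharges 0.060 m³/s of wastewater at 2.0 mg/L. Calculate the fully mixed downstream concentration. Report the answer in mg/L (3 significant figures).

130 L/s = 0.13 m³/s.
6.1 µg/L = 0.0061 mg/L.
Flow-weighted mixing gives C = (0.06·2 + 0.13·0.0061) / (0.06 + 0.13) = 0.1208/0.19 = 0.6358 mg/L.

0.636 mg/L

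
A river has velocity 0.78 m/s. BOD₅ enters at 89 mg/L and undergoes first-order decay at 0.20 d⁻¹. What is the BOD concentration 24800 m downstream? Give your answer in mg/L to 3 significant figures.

82.7 mg/L

Travel time t = 24800 m / 0.78 m/s = 2.48e+04/0.78 = 3.179e+04 s = 0.368 d.
First-order decay: C = 89·exp(−0.20·0.368) = 89·0.929 = 82.68 mg/L.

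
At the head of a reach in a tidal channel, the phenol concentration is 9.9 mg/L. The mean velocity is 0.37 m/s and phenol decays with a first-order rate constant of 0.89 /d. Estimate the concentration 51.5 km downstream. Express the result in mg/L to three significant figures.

Travel time t = 51.5 km / 0.37 m/s = 5.15e+04/0.37 = 1.392e+05 s = 1.611 d.
First-order decay: C = 9.9·exp(−0.89·1.611) = 9.9·0.2384 = 2.36 mg/L.

2.36 mg/L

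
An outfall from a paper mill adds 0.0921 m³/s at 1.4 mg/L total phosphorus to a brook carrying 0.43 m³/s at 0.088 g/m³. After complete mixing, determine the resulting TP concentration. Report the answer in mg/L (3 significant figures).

Conservation of mass across the mixing zone: C = (0.0921·1.4 + 0.43·0.088) / (0.0921 + 0.43) = 0.1668/0.5221 = 0.3194 mg/L.

0.319 mg/L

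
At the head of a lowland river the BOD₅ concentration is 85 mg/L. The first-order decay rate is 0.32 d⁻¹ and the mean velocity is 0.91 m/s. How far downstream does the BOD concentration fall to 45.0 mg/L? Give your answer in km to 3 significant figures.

156 km

From C = C₀·e^(−kt), t = ln(C₀/C)/k = ln(85/45.0)/0.32 = 0.636/0.32 = 1.987 d.
Distance = v·t = 0.91 m/s × 1.717e+05 s = 1.563e+05 m = 156.3 km.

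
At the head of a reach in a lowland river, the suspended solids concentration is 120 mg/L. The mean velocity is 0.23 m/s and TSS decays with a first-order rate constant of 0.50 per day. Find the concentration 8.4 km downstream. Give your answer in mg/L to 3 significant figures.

Travel time t = 8.4 km / 0.23 m/s = 8400/0.23 = 3.652e+04 s = 0.4227 d.
First-order decay: C = 120·exp(−0.50·0.4227) = 120·0.8095 = 97.14 mg/L.

97.1 mg/L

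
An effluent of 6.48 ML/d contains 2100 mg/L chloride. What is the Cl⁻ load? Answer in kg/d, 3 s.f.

13600 kg/d

6.48 ML/d = 0.075 m³/s.
Mass flux = Q·C = 0.075 m³/s × 2100 g/m³ = 157.5 g/s.
= 157.5 g/s × 86.4 = 1.361e+04 kg/d.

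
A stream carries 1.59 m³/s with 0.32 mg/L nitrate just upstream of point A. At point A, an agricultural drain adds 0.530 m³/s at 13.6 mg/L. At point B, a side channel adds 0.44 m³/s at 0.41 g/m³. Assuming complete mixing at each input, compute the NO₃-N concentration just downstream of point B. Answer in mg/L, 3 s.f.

After input A: C = (1.59·0.32 + 0.53·13.6) / 2.12 = 3.64 mg/L.
After input B: C = (2.12·3.64 + 0.44·0.41) / 2.56 = 3.085 mg/L.

3.08 mg/L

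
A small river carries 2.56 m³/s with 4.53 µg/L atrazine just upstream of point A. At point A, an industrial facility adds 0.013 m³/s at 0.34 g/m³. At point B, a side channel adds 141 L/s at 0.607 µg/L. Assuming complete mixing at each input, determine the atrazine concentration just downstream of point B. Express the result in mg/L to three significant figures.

0.00593 mg/L

4.53 µg/L = 0.00453 mg/L.
After input A: C = (2.56·0.00453 + 0.013·0.34) / 2.573 = 0.006225 mg/L.
141 L/s = 0.141 m³/s.
0.607 µg/L = 0.000607 mg/L.
After input B: C = (2.573·0.006225 + 0.141·0.000607) / 2.714 = 0.005933 mg/L.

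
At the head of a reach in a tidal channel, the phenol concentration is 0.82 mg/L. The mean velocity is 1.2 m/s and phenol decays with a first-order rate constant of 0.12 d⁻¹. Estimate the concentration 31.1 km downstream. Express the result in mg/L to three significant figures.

0.791 mg/L

Travel time t = 31.1 km / 1.2 m/s = 3.11e+04/1.2 = 2.592e+04 s = 0.3 d.
First-order decay: C = 0.82·exp(−0.12·0.3) = 0.82·0.9646 = 0.791 mg/L.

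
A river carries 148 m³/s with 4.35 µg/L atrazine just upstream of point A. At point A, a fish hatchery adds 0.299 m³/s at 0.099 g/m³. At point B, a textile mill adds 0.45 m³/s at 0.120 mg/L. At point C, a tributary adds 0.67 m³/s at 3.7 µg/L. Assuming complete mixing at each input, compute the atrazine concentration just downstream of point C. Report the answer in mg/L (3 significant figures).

0.00488 mg/L

4.35 µg/L = 0.00435 mg/L.
After input A: C = (148·0.00435 + 0.299·0.099) / 148.3 = 0.004541 mg/L.
After input B: C = (148.3·0.004541 + 0.45·0.12) / 148.7 = 0.00489 mg/L.
3.7 µg/L = 0.0037 mg/L.
After input C: C = (148.7·0.00489 + 0.67·0.0037) / 149.4 = 0.004885 mg/L.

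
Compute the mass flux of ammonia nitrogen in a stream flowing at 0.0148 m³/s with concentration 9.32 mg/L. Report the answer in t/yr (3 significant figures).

4.35 t/yr

Mass flux = Q·C = 0.0148 m³/s × 9.32 g/m³ = 0.1379 g/s.
= 0.1379 g/s × 31.56 = 4.353 t/yr.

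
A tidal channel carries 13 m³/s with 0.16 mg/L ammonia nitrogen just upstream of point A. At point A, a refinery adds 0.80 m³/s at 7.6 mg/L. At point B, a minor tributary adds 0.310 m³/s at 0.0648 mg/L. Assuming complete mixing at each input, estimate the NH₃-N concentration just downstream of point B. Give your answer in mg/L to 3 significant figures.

After input A: C = (13·0.16 + 0.8·7.6) / 13.8 = 0.5913 mg/L.
After input B: C = (13.8·0.5913 + 0.31·0.0648) / 14.11 = 0.5797 mg/L.

0.580 mg/L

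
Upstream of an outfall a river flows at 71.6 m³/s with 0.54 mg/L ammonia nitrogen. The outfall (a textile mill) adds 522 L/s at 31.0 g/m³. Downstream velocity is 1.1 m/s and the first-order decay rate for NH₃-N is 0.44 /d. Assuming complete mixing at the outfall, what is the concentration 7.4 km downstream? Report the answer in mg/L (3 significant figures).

0.735 mg/L

522 L/s = 0.522 m³/s.
After complete mixing, C₀ = (0.522·31 + 71.6·0.54) / 72.12 = 0.7605 mg/L.
Travel time t = 7400 m / 1.1 m/s = 6727 s = 0.07786 d.
C = 0.7605·exp(−0.44·0.07786) = 0.7605·0.9663 = 0.7348 mg/L.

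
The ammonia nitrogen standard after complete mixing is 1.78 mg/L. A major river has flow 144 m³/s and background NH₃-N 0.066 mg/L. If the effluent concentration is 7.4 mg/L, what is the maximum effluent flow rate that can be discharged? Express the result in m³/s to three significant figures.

43.9 m³/s

Mass balance at complete mixing: C_std·(Q_w + Q_r) = Q_w·C_e + Q_r·C_b.
Rearranging, Q_w = Q_r·(C_std − C_b)/(C_e − C_std) = 144·(1.78 − 0.066) / (7.4 − 1.78) = 43.92 m³/s.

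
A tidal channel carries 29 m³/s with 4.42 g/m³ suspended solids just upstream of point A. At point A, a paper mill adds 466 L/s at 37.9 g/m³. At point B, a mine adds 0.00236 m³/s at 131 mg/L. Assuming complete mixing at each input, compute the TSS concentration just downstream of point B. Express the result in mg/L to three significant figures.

4.96 mg/L

466 L/s = 0.466 m³/s.
After input A: C = (29·4.42 + 0.466·37.9) / 29.47 = 4.949 mg/L.
After input B: C = (29.47·4.949 + 0.00236·131) / 29.47 = 4.96 mg/L.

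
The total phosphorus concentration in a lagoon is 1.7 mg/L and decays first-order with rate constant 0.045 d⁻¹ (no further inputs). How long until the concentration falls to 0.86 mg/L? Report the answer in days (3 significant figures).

15.1 d

t = ln(C₀/C)/k = ln(1.7/0.86)/0.045 = 0.6815/0.045 = 15.14 d.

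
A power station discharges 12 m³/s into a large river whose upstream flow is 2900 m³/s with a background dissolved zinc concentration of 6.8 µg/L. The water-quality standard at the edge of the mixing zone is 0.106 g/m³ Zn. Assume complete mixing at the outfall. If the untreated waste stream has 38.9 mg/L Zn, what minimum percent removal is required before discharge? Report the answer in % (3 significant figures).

38.1 %

6.8 µg/L = 0.0068 mg/L.
Mass balance: 0.106·2912 = 12·Cₑ + 2900·0.0068.
Cₑ = (308.7 − 19.72) / 12 = 24.08 mg/L.
Required removal = 1 − 24.08/38.9 = 38.1 %.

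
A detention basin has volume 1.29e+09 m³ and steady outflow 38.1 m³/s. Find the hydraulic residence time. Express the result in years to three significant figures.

Q = 38.1 m³/s × 3.156e+07 s/yr = 1.202e+09 m³/yr.
Hydraulic residence time τ = V/Q = 1.29e+09/1.202e+09 = 1.073 yr.

1.07 yr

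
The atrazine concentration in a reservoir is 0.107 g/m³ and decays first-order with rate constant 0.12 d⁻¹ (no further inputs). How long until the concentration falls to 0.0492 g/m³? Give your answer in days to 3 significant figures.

6.47 d

t = ln(C₀/C)/k = ln(0.107/0.0492)/0.12 = 0.7769/0.12 = 6.474 d.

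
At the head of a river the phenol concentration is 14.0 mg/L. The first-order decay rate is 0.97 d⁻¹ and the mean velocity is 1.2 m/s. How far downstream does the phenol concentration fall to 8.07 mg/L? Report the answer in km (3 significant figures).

58.9 km

From C = C₀·e^(−kt), t = ln(C₀/C)/k = ln(14.0/8.07)/0.97 = 0.5509/0.97 = 0.5679 d.
Distance = v·t = 1.2 m/s × 4.907e+04 s = 5.888e+04 m = 58.88 km.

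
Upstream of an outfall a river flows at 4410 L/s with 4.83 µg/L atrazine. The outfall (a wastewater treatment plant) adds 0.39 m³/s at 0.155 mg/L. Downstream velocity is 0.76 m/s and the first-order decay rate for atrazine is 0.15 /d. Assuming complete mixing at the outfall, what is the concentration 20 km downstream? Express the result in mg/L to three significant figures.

4410 L/s = 4.41 m³/s.
4.83 µg/L = 0.00483 mg/L.
After complete mixing, C₀ = (0.39·0.155 + 4.41·0.00483) / 4.8 = 0.01703 mg/L.
Travel time t = 2e+04 m / 0.76 m/s = 2.632e+04 s = 0.3046 d.
C = 0.01703·exp(−0.15·0.3046) = 0.01703·0.9553 = 0.01627 mg/L.

0.0163 mg/L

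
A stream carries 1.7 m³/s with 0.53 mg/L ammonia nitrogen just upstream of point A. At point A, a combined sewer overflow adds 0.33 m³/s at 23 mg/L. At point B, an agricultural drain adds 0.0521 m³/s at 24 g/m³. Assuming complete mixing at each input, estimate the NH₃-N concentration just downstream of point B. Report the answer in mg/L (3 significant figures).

4.68 mg/L

After input A: C = (1.7·0.53 + 0.33·23) / 2.03 = 4.183 mg/L.
After input B: C = (2.03·4.183 + 0.0521·24) / 2.082 = 4.679 mg/L.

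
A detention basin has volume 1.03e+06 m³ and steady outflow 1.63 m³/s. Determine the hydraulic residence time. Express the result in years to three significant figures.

Q = 1.63 m³/s × 3.156e+07 s/yr = 5.144e+07 m³/yr.
Hydraulic residence time τ = V/Q = 1.03e+06/5.144e+07 = 0.02002 yr.

0.0200 yr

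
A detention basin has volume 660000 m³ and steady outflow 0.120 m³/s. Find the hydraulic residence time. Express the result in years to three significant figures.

0.174 yr

Q = 0.120 m³/s × 3.156e+07 s/yr = 3.787e+06 m³/yr.
Hydraulic residence time τ = V/Q = 660000/3.787e+06 = 0.1743 yr.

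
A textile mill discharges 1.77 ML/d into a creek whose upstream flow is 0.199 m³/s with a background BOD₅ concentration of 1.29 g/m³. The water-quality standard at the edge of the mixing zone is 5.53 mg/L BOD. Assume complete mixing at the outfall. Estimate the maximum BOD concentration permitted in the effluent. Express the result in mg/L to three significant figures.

46.7 mg/L

1.77 ML/d = 0.02049 m³/s.
Mass balance: 5.53·0.2195 = 0.02049·Cₑ + 0.199·1.29.
Cₑ = (1.214 − 0.2567) / 0.02049 = 46.72 mg/L.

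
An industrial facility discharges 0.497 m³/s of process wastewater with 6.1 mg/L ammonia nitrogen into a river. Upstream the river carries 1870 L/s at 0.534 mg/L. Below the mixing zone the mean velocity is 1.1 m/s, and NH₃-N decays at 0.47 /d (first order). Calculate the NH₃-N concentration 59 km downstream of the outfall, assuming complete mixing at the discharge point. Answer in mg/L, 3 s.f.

1.27 mg/L

1870 L/s = 1.87 m³/s.
After complete mixing, C₀ = (0.497·6.1 + 1.87·0.534) / 2.367 = 1.703 mg/L.
Travel time t = 5.9e+04 m / 1.1 m/s = 5.364e+04 s = 0.6208 d.
C = 1.703·exp(−0.47·0.6208) = 1.703·0.7469 = 1.272 mg/L.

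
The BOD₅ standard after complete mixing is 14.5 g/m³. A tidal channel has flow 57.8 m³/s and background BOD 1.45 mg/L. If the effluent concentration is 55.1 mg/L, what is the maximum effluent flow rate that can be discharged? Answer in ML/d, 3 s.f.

1610 ML/d

Mass balance at complete mixing: C_std·(Q_w + Q_r) = Q_w·C_e + Q_r·C_b.
Rearranging, Q_w = Q_r·(C_std − C_b)/(C_e − C_std) = 57.8·(14.5 − 1.45) / (55.1 − 14.5) = 18.58 m³/s.
= 1605 ML/d.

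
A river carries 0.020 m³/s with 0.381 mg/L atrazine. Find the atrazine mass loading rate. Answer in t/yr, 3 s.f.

0.240 t/yr

Mass flux = Q·C = 0.02 m³/s × 0.381 g/m³ = 0.00762 g/s.
= 0.00762 g/s × 31.56 = 0.2405 t/yr.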